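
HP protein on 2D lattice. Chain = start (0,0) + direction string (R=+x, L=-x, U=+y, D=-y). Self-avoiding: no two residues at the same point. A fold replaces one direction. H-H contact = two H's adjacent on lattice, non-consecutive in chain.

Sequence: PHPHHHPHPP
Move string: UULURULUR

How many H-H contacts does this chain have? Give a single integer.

Answer: 1

Derivation:
Positions: [(0, 0), (0, 1), (0, 2), (-1, 2), (-1, 3), (0, 3), (0, 4), (-1, 4), (-1, 5), (0, 5)]
H-H contact: residue 4 @(-1,3) - residue 7 @(-1, 4)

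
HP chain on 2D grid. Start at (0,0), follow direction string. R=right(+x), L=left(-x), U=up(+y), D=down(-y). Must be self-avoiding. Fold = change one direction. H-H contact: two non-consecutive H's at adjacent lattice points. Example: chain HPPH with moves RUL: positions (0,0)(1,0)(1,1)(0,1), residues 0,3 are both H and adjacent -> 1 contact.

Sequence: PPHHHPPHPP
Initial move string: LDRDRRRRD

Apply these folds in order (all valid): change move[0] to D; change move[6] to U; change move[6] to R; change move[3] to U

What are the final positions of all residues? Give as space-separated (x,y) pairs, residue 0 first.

Answer: (0,0) (0,-1) (0,-2) (1,-2) (1,-1) (2,-1) (3,-1) (4,-1) (5,-1) (5,-2)

Derivation:
Initial moves: LDRDRRRRD
Fold: move[0]->D => DDRDRRRRD (positions: [(0, 0), (0, -1), (0, -2), (1, -2), (1, -3), (2, -3), (3, -3), (4, -3), (5, -3), (5, -4)])
Fold: move[6]->U => DDRDRRURD (positions: [(0, 0), (0, -1), (0, -2), (1, -2), (1, -3), (2, -3), (3, -3), (3, -2), (4, -2), (4, -3)])
Fold: move[6]->R => DDRDRRRRD (positions: [(0, 0), (0, -1), (0, -2), (1, -2), (1, -3), (2, -3), (3, -3), (4, -3), (5, -3), (5, -4)])
Fold: move[3]->U => DDRURRRRD (positions: [(0, 0), (0, -1), (0, -2), (1, -2), (1, -1), (2, -1), (3, -1), (4, -1), (5, -1), (5, -2)])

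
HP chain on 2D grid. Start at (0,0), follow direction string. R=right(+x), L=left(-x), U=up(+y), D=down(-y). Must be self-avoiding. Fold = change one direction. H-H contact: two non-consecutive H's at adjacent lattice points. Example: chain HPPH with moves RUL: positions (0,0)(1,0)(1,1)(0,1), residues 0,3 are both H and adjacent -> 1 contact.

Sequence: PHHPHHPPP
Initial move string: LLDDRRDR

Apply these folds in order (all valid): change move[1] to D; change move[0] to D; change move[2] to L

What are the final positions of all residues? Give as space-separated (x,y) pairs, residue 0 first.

Answer: (0,0) (0,-1) (0,-2) (-1,-2) (-1,-3) (0,-3) (1,-3) (1,-4) (2,-4)

Derivation:
Initial moves: LLDDRRDR
Fold: move[1]->D => LDDDRRDR (positions: [(0, 0), (-1, 0), (-1, -1), (-1, -2), (-1, -3), (0, -3), (1, -3), (1, -4), (2, -4)])
Fold: move[0]->D => DDDDRRDR (positions: [(0, 0), (0, -1), (0, -2), (0, -3), (0, -4), (1, -4), (2, -4), (2, -5), (3, -5)])
Fold: move[2]->L => DDLDRRDR (positions: [(0, 0), (0, -1), (0, -2), (-1, -2), (-1, -3), (0, -3), (1, -3), (1, -4), (2, -4)])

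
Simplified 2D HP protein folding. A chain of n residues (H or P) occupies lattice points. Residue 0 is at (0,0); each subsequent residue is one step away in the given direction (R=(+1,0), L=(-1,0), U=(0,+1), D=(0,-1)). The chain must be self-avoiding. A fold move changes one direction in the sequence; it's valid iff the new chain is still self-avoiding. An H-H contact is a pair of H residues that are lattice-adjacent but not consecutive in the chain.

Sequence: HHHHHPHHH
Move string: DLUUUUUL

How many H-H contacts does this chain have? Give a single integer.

Answer: 1

Derivation:
Positions: [(0, 0), (0, -1), (-1, -1), (-1, 0), (-1, 1), (-1, 2), (-1, 3), (-1, 4), (-2, 4)]
H-H contact: residue 0 @(0,0) - residue 3 @(-1, 0)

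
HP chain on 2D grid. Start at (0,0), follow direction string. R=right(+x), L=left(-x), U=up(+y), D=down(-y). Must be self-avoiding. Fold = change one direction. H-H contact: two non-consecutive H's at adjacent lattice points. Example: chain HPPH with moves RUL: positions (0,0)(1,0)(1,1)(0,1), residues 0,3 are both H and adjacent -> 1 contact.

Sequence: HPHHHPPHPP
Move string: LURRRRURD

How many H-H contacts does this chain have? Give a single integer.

Answer: 1

Derivation:
Positions: [(0, 0), (-1, 0), (-1, 1), (0, 1), (1, 1), (2, 1), (3, 1), (3, 2), (4, 2), (4, 1)]
H-H contact: residue 0 @(0,0) - residue 3 @(0, 1)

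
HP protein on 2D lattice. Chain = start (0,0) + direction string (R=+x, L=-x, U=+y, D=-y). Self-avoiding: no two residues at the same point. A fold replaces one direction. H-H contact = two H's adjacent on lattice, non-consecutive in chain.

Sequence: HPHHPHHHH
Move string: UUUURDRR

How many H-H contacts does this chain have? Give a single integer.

Answer: 1

Derivation:
Positions: [(0, 0), (0, 1), (0, 2), (0, 3), (0, 4), (1, 4), (1, 3), (2, 3), (3, 3)]
H-H contact: residue 3 @(0,3) - residue 6 @(1, 3)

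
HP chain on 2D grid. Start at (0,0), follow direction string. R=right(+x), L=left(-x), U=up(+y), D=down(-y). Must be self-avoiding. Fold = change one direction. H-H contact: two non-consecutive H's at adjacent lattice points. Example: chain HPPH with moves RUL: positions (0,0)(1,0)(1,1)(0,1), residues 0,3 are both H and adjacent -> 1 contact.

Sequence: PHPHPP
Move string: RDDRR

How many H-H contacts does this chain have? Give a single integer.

Positions: [(0, 0), (1, 0), (1, -1), (1, -2), (2, -2), (3, -2)]
No H-H contacts found.

Answer: 0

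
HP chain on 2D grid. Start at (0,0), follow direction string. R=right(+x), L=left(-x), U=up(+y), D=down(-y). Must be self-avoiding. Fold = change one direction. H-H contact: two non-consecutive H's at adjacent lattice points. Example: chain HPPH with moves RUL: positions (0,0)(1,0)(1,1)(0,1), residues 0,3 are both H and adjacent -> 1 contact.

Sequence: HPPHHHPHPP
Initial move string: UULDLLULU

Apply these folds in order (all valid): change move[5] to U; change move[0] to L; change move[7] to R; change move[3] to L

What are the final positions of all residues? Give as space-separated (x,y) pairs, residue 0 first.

Answer: (0,0) (-1,0) (-1,1) (-2,1) (-3,1) (-4,1) (-4,2) (-4,3) (-3,3) (-3,4)

Derivation:
Initial moves: UULDLLULU
Fold: move[5]->U => UULDLUULU (positions: [(0, 0), (0, 1), (0, 2), (-1, 2), (-1, 1), (-2, 1), (-2, 2), (-2, 3), (-3, 3), (-3, 4)])
Fold: move[0]->L => LULDLUULU (positions: [(0, 0), (-1, 0), (-1, 1), (-2, 1), (-2, 0), (-3, 0), (-3, 1), (-3, 2), (-4, 2), (-4, 3)])
Fold: move[7]->R => LULDLUURU (positions: [(0, 0), (-1, 0), (-1, 1), (-2, 1), (-2, 0), (-3, 0), (-3, 1), (-3, 2), (-2, 2), (-2, 3)])
Fold: move[3]->L => LULLLUURU (positions: [(0, 0), (-1, 0), (-1, 1), (-2, 1), (-3, 1), (-4, 1), (-4, 2), (-4, 3), (-3, 3), (-3, 4)])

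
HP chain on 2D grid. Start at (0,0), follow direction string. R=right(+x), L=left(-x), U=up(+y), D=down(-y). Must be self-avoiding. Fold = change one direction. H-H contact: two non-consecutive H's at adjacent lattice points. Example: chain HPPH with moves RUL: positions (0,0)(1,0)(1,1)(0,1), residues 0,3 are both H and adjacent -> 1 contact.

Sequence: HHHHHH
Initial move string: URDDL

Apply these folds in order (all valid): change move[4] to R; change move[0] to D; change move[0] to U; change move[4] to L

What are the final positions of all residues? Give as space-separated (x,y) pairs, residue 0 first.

Initial moves: URDDL
Fold: move[4]->R => URDDR (positions: [(0, 0), (0, 1), (1, 1), (1, 0), (1, -1), (2, -1)])
Fold: move[0]->D => DRDDR (positions: [(0, 0), (0, -1), (1, -1), (1, -2), (1, -3), (2, -3)])
Fold: move[0]->U => URDDR (positions: [(0, 0), (0, 1), (1, 1), (1, 0), (1, -1), (2, -1)])
Fold: move[4]->L => URDDL (positions: [(0, 0), (0, 1), (1, 1), (1, 0), (1, -1), (0, -1)])

Answer: (0,0) (0,1) (1,1) (1,0) (1,-1) (0,-1)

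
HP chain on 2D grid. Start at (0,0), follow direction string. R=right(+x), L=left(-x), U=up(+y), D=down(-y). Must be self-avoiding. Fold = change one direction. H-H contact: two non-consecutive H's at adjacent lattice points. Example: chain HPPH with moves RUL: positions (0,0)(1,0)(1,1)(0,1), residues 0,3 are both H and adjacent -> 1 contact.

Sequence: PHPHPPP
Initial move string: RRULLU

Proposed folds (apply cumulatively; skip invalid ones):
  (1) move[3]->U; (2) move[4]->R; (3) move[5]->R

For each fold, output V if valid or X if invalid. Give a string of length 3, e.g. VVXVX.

Answer: VVV

Derivation:
Initial: RRULLU -> [(0, 0), (1, 0), (2, 0), (2, 1), (1, 1), (0, 1), (0, 2)]
Fold 1: move[3]->U => RRUULU VALID
Fold 2: move[4]->R => RRUURU VALID
Fold 3: move[5]->R => RRUURR VALID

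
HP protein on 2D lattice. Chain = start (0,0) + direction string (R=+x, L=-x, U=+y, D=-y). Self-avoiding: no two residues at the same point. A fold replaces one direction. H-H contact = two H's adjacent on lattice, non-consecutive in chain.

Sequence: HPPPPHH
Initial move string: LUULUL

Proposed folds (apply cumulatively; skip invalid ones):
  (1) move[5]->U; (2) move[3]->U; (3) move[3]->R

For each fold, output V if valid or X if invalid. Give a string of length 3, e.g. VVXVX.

Answer: VVV

Derivation:
Initial: LUULUL -> [(0, 0), (-1, 0), (-1, 1), (-1, 2), (-2, 2), (-2, 3), (-3, 3)]
Fold 1: move[5]->U => LUULUU VALID
Fold 2: move[3]->U => LUUUUU VALID
Fold 3: move[3]->R => LUURUU VALID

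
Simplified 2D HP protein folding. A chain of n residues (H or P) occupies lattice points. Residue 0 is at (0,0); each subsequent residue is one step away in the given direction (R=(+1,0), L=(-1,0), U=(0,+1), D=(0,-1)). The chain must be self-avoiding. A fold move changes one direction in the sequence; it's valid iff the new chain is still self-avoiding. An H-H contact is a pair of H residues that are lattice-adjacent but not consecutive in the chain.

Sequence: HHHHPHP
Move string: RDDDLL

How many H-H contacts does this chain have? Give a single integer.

Positions: [(0, 0), (1, 0), (1, -1), (1, -2), (1, -3), (0, -3), (-1, -3)]
No H-H contacts found.

Answer: 0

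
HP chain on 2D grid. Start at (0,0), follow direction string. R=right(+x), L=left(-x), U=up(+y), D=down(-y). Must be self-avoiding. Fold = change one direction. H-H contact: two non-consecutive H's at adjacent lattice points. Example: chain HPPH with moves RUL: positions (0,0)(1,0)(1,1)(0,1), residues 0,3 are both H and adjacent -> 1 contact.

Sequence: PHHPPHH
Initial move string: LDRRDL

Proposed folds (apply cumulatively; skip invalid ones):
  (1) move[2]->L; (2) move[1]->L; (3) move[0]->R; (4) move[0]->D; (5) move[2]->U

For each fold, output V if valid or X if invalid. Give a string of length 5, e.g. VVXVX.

Initial: LDRRDL -> [(0, 0), (-1, 0), (-1, -1), (0, -1), (1, -1), (1, -2), (0, -2)]
Fold 1: move[2]->L => LDLRDL INVALID (collision), skipped
Fold 2: move[1]->L => LLRRDL INVALID (collision), skipped
Fold 3: move[0]->R => RDRRDL VALID
Fold 4: move[0]->D => DDRRDL VALID
Fold 5: move[2]->U => DDURDL INVALID (collision), skipped

Answer: XXVVX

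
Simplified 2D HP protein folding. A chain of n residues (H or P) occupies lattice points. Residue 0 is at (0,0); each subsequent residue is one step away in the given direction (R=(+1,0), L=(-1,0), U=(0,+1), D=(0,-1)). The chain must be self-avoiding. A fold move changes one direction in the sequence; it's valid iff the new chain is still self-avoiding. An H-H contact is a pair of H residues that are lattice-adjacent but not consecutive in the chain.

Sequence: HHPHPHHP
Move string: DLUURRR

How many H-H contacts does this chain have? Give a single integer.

Positions: [(0, 0), (0, -1), (-1, -1), (-1, 0), (-1, 1), (0, 1), (1, 1), (2, 1)]
H-H contact: residue 0 @(0,0) - residue 3 @(-1, 0)
H-H contact: residue 0 @(0,0) - residue 5 @(0, 1)

Answer: 2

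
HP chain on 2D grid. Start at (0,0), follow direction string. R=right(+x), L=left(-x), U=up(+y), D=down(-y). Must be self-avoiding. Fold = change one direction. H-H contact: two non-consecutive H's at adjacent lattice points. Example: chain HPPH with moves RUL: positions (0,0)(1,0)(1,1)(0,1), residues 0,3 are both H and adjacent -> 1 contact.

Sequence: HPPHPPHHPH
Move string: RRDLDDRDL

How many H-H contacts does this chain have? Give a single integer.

Answer: 1

Derivation:
Positions: [(0, 0), (1, 0), (2, 0), (2, -1), (1, -1), (1, -2), (1, -3), (2, -3), (2, -4), (1, -4)]
H-H contact: residue 6 @(1,-3) - residue 9 @(1, -4)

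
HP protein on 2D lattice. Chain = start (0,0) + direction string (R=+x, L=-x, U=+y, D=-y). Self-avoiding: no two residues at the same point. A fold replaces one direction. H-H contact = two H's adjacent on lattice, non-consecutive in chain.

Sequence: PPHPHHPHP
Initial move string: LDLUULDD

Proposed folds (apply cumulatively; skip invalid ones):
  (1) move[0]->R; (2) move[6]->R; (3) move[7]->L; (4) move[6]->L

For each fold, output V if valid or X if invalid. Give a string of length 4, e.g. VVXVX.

Initial: LDLUULDD -> [(0, 0), (-1, 0), (-1, -1), (-2, -1), (-2, 0), (-2, 1), (-3, 1), (-3, 0), (-3, -1)]
Fold 1: move[0]->R => RDLUULDD INVALID (collision), skipped
Fold 2: move[6]->R => LDLUULRD INVALID (collision), skipped
Fold 3: move[7]->L => LDLUULDL VALID
Fold 4: move[6]->L => LDLUULLL VALID

Answer: XXVV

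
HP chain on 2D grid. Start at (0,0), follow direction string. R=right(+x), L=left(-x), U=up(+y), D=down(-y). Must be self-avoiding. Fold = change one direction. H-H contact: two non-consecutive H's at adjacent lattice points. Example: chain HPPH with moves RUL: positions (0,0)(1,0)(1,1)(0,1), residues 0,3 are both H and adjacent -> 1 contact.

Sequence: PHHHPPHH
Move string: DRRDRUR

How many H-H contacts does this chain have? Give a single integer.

Positions: [(0, 0), (0, -1), (1, -1), (2, -1), (2, -2), (3, -2), (3, -1), (4, -1)]
H-H contact: residue 3 @(2,-1) - residue 6 @(3, -1)

Answer: 1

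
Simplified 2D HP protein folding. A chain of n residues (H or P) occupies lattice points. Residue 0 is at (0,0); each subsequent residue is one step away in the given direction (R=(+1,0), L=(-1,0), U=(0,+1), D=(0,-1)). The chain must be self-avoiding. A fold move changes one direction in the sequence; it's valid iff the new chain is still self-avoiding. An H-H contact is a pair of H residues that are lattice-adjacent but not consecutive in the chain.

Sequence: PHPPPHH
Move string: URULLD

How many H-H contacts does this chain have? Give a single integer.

Positions: [(0, 0), (0, 1), (1, 1), (1, 2), (0, 2), (-1, 2), (-1, 1)]
H-H contact: residue 1 @(0,1) - residue 6 @(-1, 1)

Answer: 1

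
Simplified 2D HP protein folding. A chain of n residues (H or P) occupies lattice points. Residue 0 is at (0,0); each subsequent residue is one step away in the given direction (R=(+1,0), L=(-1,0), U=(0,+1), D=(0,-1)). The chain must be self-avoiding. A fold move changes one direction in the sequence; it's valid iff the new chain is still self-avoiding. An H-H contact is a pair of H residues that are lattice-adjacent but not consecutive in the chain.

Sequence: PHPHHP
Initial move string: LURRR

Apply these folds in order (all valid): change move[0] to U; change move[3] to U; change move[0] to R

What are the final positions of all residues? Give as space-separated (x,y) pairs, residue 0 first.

Initial moves: LURRR
Fold: move[0]->U => UURRR (positions: [(0, 0), (0, 1), (0, 2), (1, 2), (2, 2), (3, 2)])
Fold: move[3]->U => UURUR (positions: [(0, 0), (0, 1), (0, 2), (1, 2), (1, 3), (2, 3)])
Fold: move[0]->R => RURUR (positions: [(0, 0), (1, 0), (1, 1), (2, 1), (2, 2), (3, 2)])

Answer: (0,0) (1,0) (1,1) (2,1) (2,2) (3,2)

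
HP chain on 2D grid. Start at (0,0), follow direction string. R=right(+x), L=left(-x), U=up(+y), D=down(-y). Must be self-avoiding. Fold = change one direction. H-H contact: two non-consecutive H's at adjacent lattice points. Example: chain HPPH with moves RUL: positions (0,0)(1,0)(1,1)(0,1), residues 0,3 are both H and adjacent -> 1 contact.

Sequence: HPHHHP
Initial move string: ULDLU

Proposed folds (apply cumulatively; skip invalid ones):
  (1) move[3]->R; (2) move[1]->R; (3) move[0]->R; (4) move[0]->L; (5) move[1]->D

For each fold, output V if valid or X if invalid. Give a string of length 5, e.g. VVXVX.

Answer: XXXVV

Derivation:
Initial: ULDLU -> [(0, 0), (0, 1), (-1, 1), (-1, 0), (-2, 0), (-2, 1)]
Fold 1: move[3]->R => ULDRU INVALID (collision), skipped
Fold 2: move[1]->R => URDLU INVALID (collision), skipped
Fold 3: move[0]->R => RLDLU INVALID (collision), skipped
Fold 4: move[0]->L => LLDLU VALID
Fold 5: move[1]->D => LDDLU VALID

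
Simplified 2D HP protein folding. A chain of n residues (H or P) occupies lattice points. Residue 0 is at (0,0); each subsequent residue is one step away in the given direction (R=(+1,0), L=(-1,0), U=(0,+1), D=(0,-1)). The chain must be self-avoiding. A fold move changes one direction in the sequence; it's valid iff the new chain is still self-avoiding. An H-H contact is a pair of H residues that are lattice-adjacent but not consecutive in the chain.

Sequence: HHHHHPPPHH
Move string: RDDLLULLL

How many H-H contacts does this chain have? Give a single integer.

Answer: 0

Derivation:
Positions: [(0, 0), (1, 0), (1, -1), (1, -2), (0, -2), (-1, -2), (-1, -1), (-2, -1), (-3, -1), (-4, -1)]
No H-H contacts found.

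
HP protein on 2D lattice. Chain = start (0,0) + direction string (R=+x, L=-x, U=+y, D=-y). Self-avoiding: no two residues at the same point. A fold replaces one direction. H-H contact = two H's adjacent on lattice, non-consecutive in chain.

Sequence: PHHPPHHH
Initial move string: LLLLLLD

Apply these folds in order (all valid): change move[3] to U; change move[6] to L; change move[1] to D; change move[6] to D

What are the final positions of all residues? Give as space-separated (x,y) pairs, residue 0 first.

Initial moves: LLLLLLD
Fold: move[3]->U => LLLULLD (positions: [(0, 0), (-1, 0), (-2, 0), (-3, 0), (-3, 1), (-4, 1), (-5, 1), (-5, 0)])
Fold: move[6]->L => LLLULLL (positions: [(0, 0), (-1, 0), (-2, 0), (-3, 0), (-3, 1), (-4, 1), (-5, 1), (-6, 1)])
Fold: move[1]->D => LDLULLL (positions: [(0, 0), (-1, 0), (-1, -1), (-2, -1), (-2, 0), (-3, 0), (-4, 0), (-5, 0)])
Fold: move[6]->D => LDLULLD (positions: [(0, 0), (-1, 0), (-1, -1), (-2, -1), (-2, 0), (-3, 0), (-4, 0), (-4, -1)])

Answer: (0,0) (-1,0) (-1,-1) (-2,-1) (-2,0) (-3,0) (-4,0) (-4,-1)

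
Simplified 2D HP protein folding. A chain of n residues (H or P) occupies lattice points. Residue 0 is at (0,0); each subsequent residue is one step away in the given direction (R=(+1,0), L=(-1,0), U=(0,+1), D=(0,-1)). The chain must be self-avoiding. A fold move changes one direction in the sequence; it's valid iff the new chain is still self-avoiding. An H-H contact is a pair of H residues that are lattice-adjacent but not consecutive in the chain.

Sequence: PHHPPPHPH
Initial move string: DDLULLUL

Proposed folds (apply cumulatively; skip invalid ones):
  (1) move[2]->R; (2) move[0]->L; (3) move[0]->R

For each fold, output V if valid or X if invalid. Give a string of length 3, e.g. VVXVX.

Initial: DDLULLUL -> [(0, 0), (0, -1), (0, -2), (-1, -2), (-1, -1), (-2, -1), (-3, -1), (-3, 0), (-4, 0)]
Fold 1: move[2]->R => DDRULLUL INVALID (collision), skipped
Fold 2: move[0]->L => LDLULLUL VALID
Fold 3: move[0]->R => RDLULLUL INVALID (collision), skipped

Answer: XVX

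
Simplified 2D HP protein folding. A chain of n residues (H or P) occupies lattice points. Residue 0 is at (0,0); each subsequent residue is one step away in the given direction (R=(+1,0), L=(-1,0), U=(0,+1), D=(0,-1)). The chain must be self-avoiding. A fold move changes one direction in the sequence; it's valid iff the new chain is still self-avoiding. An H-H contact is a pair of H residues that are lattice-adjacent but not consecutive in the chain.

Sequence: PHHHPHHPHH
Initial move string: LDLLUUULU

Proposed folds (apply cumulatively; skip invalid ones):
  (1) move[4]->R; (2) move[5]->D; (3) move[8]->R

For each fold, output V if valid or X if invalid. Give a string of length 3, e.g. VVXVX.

Initial: LDLLUUULU -> [(0, 0), (-1, 0), (-1, -1), (-2, -1), (-3, -1), (-3, 0), (-3, 1), (-3, 2), (-4, 2), (-4, 3)]
Fold 1: move[4]->R => LDLLRUULU INVALID (collision), skipped
Fold 2: move[5]->D => LDLLUDULU INVALID (collision), skipped
Fold 3: move[8]->R => LDLLUUULR INVALID (collision), skipped

Answer: XXX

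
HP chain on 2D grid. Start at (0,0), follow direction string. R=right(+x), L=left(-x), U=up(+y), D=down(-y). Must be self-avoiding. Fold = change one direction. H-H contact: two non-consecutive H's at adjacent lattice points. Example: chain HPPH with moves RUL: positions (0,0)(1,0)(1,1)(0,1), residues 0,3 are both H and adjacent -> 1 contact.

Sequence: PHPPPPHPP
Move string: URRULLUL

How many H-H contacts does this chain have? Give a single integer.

Positions: [(0, 0), (0, 1), (1, 1), (2, 1), (2, 2), (1, 2), (0, 2), (0, 3), (-1, 3)]
H-H contact: residue 1 @(0,1) - residue 6 @(0, 2)

Answer: 1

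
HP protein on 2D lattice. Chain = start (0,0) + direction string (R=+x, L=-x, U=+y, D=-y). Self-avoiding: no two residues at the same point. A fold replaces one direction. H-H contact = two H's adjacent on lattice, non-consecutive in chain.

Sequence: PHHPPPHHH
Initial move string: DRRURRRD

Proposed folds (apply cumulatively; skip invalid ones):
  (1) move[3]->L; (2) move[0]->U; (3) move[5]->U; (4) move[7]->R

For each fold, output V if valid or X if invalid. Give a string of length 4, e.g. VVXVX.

Initial: DRRURRRD -> [(0, 0), (0, -1), (1, -1), (2, -1), (2, 0), (3, 0), (4, 0), (5, 0), (5, -1)]
Fold 1: move[3]->L => DRRLRRRD INVALID (collision), skipped
Fold 2: move[0]->U => URRURRRD VALID
Fold 3: move[5]->U => URRURURD VALID
Fold 4: move[7]->R => URRURURR VALID

Answer: XVVV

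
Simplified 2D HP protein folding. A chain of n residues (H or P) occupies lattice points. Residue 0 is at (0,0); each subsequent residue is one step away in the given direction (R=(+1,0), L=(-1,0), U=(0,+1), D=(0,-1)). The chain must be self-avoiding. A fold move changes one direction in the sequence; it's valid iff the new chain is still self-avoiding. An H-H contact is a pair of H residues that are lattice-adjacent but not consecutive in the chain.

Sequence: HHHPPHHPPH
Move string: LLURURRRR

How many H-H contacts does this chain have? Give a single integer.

Answer: 0

Derivation:
Positions: [(0, 0), (-1, 0), (-2, 0), (-2, 1), (-1, 1), (-1, 2), (0, 2), (1, 2), (2, 2), (3, 2)]
No H-H contacts found.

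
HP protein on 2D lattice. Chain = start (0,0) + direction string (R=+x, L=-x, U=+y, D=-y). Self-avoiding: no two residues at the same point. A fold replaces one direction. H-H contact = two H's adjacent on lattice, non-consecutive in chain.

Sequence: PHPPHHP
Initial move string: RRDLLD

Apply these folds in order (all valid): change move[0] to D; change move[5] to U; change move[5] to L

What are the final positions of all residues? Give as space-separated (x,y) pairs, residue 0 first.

Answer: (0,0) (0,-1) (1,-1) (1,-2) (0,-2) (-1,-2) (-2,-2)

Derivation:
Initial moves: RRDLLD
Fold: move[0]->D => DRDLLD (positions: [(0, 0), (0, -1), (1, -1), (1, -2), (0, -2), (-1, -2), (-1, -3)])
Fold: move[5]->U => DRDLLU (positions: [(0, 0), (0, -1), (1, -1), (1, -2), (0, -2), (-1, -2), (-1, -1)])
Fold: move[5]->L => DRDLLL (positions: [(0, 0), (0, -1), (1, -1), (1, -2), (0, -2), (-1, -2), (-2, -2)])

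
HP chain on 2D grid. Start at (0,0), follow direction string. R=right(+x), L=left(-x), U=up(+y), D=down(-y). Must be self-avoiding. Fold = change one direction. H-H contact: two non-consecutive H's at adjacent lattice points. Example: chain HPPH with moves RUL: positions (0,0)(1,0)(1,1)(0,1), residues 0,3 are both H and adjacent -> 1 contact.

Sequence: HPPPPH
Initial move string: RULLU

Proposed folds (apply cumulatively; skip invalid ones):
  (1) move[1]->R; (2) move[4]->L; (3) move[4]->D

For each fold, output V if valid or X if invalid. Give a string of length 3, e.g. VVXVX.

Initial: RULLU -> [(0, 0), (1, 0), (1, 1), (0, 1), (-1, 1), (-1, 2)]
Fold 1: move[1]->R => RRLLU INVALID (collision), skipped
Fold 2: move[4]->L => RULLL VALID
Fold 3: move[4]->D => RULLD VALID

Answer: XVV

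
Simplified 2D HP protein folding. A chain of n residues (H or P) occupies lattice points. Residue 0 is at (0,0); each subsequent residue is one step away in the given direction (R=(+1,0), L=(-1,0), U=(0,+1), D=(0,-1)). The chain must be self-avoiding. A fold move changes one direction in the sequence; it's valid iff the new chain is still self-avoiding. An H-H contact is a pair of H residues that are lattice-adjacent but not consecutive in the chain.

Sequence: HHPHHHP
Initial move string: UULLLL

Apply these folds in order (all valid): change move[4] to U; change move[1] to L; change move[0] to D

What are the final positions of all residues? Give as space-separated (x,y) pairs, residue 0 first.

Answer: (0,0) (0,-1) (-1,-1) (-2,-1) (-3,-1) (-3,0) (-4,0)

Derivation:
Initial moves: UULLLL
Fold: move[4]->U => UULLUL (positions: [(0, 0), (0, 1), (0, 2), (-1, 2), (-2, 2), (-2, 3), (-3, 3)])
Fold: move[1]->L => ULLLUL (positions: [(0, 0), (0, 1), (-1, 1), (-2, 1), (-3, 1), (-3, 2), (-4, 2)])
Fold: move[0]->D => DLLLUL (positions: [(0, 0), (0, -1), (-1, -1), (-2, -1), (-3, -1), (-3, 0), (-4, 0)])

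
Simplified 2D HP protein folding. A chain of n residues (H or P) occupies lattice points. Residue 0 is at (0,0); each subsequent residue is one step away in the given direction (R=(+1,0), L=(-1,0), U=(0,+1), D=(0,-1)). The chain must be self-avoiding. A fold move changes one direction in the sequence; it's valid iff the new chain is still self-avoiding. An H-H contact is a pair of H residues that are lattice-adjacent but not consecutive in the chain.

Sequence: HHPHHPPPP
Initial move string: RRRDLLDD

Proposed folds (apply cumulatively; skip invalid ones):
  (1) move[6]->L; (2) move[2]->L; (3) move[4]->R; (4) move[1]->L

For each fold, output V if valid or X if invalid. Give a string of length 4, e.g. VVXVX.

Initial: RRRDLLDD -> [(0, 0), (1, 0), (2, 0), (3, 0), (3, -1), (2, -1), (1, -1), (1, -2), (1, -3)]
Fold 1: move[6]->L => RRRDLLLD VALID
Fold 2: move[2]->L => RRLDLLLD INVALID (collision), skipped
Fold 3: move[4]->R => RRRDRLLD INVALID (collision), skipped
Fold 4: move[1]->L => RLRDLLLD INVALID (collision), skipped

Answer: VXXX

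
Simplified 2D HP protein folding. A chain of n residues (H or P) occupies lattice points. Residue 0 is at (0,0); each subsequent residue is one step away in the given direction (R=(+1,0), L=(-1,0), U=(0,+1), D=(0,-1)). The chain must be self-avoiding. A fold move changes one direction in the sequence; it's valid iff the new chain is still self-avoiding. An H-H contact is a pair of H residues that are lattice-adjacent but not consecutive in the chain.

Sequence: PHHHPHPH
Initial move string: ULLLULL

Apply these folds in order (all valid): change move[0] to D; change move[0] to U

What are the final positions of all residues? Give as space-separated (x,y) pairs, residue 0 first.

Initial moves: ULLLULL
Fold: move[0]->D => DLLLULL (positions: [(0, 0), (0, -1), (-1, -1), (-2, -1), (-3, -1), (-3, 0), (-4, 0), (-5, 0)])
Fold: move[0]->U => ULLLULL (positions: [(0, 0), (0, 1), (-1, 1), (-2, 1), (-3, 1), (-3, 2), (-4, 2), (-5, 2)])

Answer: (0,0) (0,1) (-1,1) (-2,1) (-3,1) (-3,2) (-4,2) (-5,2)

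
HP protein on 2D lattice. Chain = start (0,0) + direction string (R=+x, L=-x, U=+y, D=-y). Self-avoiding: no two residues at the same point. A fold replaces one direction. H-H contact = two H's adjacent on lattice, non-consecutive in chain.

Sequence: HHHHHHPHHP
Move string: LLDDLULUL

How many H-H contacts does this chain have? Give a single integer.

Answer: 0

Derivation:
Positions: [(0, 0), (-1, 0), (-2, 0), (-2, -1), (-2, -2), (-3, -2), (-3, -1), (-4, -1), (-4, 0), (-5, 0)]
No H-H contacts found.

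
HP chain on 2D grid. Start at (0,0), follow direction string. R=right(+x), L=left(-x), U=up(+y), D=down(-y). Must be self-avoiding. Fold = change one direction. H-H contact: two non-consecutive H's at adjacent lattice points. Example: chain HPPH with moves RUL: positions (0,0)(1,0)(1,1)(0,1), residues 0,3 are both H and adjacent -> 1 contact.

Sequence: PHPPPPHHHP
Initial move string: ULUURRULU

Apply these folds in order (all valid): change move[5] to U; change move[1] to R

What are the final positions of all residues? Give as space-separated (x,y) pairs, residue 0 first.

Answer: (0,0) (0,1) (1,1) (1,2) (1,3) (2,3) (2,4) (2,5) (1,5) (1,6)

Derivation:
Initial moves: ULUURRULU
Fold: move[5]->U => ULUURUULU (positions: [(0, 0), (0, 1), (-1, 1), (-1, 2), (-1, 3), (0, 3), (0, 4), (0, 5), (-1, 5), (-1, 6)])
Fold: move[1]->R => URUURUULU (positions: [(0, 0), (0, 1), (1, 1), (1, 2), (1, 3), (2, 3), (2, 4), (2, 5), (1, 5), (1, 6)])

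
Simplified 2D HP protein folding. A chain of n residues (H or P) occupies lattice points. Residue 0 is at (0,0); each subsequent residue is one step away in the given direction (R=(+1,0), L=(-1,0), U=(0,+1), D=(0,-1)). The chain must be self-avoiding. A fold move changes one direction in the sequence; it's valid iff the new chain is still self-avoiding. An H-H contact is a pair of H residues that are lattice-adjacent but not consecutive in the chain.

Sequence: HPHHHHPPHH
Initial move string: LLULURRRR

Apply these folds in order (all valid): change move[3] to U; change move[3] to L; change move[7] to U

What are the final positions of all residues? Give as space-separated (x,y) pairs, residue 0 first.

Initial moves: LLULURRRR
Fold: move[3]->U => LLUUURRRR (positions: [(0, 0), (-1, 0), (-2, 0), (-2, 1), (-2, 2), (-2, 3), (-1, 3), (0, 3), (1, 3), (2, 3)])
Fold: move[3]->L => LLULURRRR (positions: [(0, 0), (-1, 0), (-2, 0), (-2, 1), (-3, 1), (-3, 2), (-2, 2), (-1, 2), (0, 2), (1, 2)])
Fold: move[7]->U => LLULURRUR (positions: [(0, 0), (-1, 0), (-2, 0), (-2, 1), (-3, 1), (-3, 2), (-2, 2), (-1, 2), (-1, 3), (0, 3)])

Answer: (0,0) (-1,0) (-2,0) (-2,1) (-3,1) (-3,2) (-2,2) (-1,2) (-1,3) (0,3)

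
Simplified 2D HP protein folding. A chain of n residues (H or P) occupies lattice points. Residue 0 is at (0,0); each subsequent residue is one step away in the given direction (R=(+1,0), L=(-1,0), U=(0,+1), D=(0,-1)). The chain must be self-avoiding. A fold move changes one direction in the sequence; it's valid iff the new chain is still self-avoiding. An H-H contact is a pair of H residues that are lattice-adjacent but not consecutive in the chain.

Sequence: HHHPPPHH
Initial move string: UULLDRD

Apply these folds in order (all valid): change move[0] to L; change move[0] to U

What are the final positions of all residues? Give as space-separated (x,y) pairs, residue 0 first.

Answer: (0,0) (0,1) (0,2) (-1,2) (-2,2) (-2,1) (-1,1) (-1,0)

Derivation:
Initial moves: UULLDRD
Fold: move[0]->L => LULLDRD (positions: [(0, 0), (-1, 0), (-1, 1), (-2, 1), (-3, 1), (-3, 0), (-2, 0), (-2, -1)])
Fold: move[0]->U => UULLDRD (positions: [(0, 0), (0, 1), (0, 2), (-1, 2), (-2, 2), (-2, 1), (-1, 1), (-1, 0)])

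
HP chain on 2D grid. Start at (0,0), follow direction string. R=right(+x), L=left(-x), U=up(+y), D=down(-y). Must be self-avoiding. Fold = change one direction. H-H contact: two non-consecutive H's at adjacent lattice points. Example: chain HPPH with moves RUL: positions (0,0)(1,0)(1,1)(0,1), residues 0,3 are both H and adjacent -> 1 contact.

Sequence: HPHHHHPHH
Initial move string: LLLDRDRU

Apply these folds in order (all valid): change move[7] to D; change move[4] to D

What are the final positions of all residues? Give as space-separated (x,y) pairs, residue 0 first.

Answer: (0,0) (-1,0) (-2,0) (-3,0) (-3,-1) (-3,-2) (-3,-3) (-2,-3) (-2,-4)

Derivation:
Initial moves: LLLDRDRU
Fold: move[7]->D => LLLDRDRD (positions: [(0, 0), (-1, 0), (-2, 0), (-3, 0), (-3, -1), (-2, -1), (-2, -2), (-1, -2), (-1, -3)])
Fold: move[4]->D => LLLDDDRD (positions: [(0, 0), (-1, 0), (-2, 0), (-3, 0), (-3, -1), (-3, -2), (-3, -3), (-2, -3), (-2, -4)])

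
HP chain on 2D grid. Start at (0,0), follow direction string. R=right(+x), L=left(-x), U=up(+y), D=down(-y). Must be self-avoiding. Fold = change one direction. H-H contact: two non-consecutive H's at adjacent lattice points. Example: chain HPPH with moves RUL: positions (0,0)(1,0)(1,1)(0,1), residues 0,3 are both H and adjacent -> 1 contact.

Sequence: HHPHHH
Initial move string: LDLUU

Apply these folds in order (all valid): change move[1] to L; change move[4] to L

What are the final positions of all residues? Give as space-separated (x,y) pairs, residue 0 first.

Answer: (0,0) (-1,0) (-2,0) (-3,0) (-3,1) (-4,1)

Derivation:
Initial moves: LDLUU
Fold: move[1]->L => LLLUU (positions: [(0, 0), (-1, 0), (-2, 0), (-3, 0), (-3, 1), (-3, 2)])
Fold: move[4]->L => LLLUL (positions: [(0, 0), (-1, 0), (-2, 0), (-3, 0), (-3, 1), (-4, 1)])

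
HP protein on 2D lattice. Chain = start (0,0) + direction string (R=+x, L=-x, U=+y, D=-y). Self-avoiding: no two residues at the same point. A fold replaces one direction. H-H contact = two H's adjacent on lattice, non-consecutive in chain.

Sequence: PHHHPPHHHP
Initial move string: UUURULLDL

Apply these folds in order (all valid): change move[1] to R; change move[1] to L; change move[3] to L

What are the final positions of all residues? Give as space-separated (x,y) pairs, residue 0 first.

Initial moves: UUURULLDL
Fold: move[1]->R => URURULLDL (positions: [(0, 0), (0, 1), (1, 1), (1, 2), (2, 2), (2, 3), (1, 3), (0, 3), (0, 2), (-1, 2)])
Fold: move[1]->L => ULURULLDL (positions: [(0, 0), (0, 1), (-1, 1), (-1, 2), (0, 2), (0, 3), (-1, 3), (-2, 3), (-2, 2), (-3, 2)])
Fold: move[3]->L => ULULULLDL (positions: [(0, 0), (0, 1), (-1, 1), (-1, 2), (-2, 2), (-2, 3), (-3, 3), (-4, 3), (-4, 2), (-5, 2)])

Answer: (0,0) (0,1) (-1,1) (-1,2) (-2,2) (-2,3) (-3,3) (-4,3) (-4,2) (-5,2)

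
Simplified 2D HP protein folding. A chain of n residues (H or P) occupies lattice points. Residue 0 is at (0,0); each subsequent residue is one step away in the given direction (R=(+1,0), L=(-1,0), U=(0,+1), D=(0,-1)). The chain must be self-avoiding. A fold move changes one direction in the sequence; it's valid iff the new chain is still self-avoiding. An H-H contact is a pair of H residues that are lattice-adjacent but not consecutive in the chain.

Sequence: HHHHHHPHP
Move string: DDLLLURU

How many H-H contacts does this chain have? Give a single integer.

Answer: 1

Derivation:
Positions: [(0, 0), (0, -1), (0, -2), (-1, -2), (-2, -2), (-3, -2), (-3, -1), (-2, -1), (-2, 0)]
H-H contact: residue 4 @(-2,-2) - residue 7 @(-2, -1)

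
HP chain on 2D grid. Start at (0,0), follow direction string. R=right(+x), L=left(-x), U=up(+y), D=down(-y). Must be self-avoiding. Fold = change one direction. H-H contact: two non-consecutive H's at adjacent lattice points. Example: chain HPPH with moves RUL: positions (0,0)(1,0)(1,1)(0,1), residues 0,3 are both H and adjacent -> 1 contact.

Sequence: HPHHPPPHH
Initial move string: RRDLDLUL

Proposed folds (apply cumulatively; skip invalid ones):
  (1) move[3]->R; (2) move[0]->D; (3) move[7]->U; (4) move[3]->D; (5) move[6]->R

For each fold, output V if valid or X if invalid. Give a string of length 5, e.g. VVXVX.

Answer: XVVVX

Derivation:
Initial: RRDLDLUL -> [(0, 0), (1, 0), (2, 0), (2, -1), (1, -1), (1, -2), (0, -2), (0, -1), (-1, -1)]
Fold 1: move[3]->R => RRDRDLUL INVALID (collision), skipped
Fold 2: move[0]->D => DRDLDLUL VALID
Fold 3: move[7]->U => DRDLDLUU VALID
Fold 4: move[3]->D => DRDDDLUU VALID
Fold 5: move[6]->R => DRDDDLRU INVALID (collision), skipped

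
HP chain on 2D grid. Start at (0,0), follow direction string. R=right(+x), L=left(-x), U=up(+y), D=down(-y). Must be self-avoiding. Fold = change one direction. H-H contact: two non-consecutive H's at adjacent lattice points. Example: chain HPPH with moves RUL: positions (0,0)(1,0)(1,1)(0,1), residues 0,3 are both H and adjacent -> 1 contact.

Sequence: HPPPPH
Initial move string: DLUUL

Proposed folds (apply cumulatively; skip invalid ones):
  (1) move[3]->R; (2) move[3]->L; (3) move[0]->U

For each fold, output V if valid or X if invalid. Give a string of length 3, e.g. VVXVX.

Initial: DLUUL -> [(0, 0), (0, -1), (-1, -1), (-1, 0), (-1, 1), (-2, 1)]
Fold 1: move[3]->R => DLURL INVALID (collision), skipped
Fold 2: move[3]->L => DLULL VALID
Fold 3: move[0]->U => ULULL VALID

Answer: XVV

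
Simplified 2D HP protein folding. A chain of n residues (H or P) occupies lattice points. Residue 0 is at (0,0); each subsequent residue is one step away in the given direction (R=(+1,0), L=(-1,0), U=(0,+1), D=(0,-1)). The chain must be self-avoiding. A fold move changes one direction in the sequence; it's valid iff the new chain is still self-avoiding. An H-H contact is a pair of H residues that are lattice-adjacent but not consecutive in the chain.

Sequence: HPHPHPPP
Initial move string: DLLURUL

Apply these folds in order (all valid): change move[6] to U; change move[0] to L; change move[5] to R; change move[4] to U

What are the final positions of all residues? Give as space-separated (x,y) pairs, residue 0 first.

Answer: (0,0) (-1,0) (-2,0) (-3,0) (-3,1) (-3,2) (-2,2) (-2,3)

Derivation:
Initial moves: DLLURUL
Fold: move[6]->U => DLLURUU (positions: [(0, 0), (0, -1), (-1, -1), (-2, -1), (-2, 0), (-1, 0), (-1, 1), (-1, 2)])
Fold: move[0]->L => LLLURUU (positions: [(0, 0), (-1, 0), (-2, 0), (-3, 0), (-3, 1), (-2, 1), (-2, 2), (-2, 3)])
Fold: move[5]->R => LLLURRU (positions: [(0, 0), (-1, 0), (-2, 0), (-3, 0), (-3, 1), (-2, 1), (-1, 1), (-1, 2)])
Fold: move[4]->U => LLLUURU (positions: [(0, 0), (-1, 0), (-2, 0), (-3, 0), (-3, 1), (-3, 2), (-2, 2), (-2, 3)])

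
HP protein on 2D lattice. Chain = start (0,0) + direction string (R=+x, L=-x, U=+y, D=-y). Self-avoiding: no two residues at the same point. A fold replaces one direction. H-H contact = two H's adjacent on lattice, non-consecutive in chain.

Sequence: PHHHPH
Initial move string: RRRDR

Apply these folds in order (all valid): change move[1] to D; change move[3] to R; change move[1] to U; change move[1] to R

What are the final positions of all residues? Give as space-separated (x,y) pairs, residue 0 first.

Answer: (0,0) (1,0) (2,0) (3,0) (4,0) (5,0)

Derivation:
Initial moves: RRRDR
Fold: move[1]->D => RDRDR (positions: [(0, 0), (1, 0), (1, -1), (2, -1), (2, -2), (3, -2)])
Fold: move[3]->R => RDRRR (positions: [(0, 0), (1, 0), (1, -1), (2, -1), (3, -1), (4, -1)])
Fold: move[1]->U => RURRR (positions: [(0, 0), (1, 0), (1, 1), (2, 1), (3, 1), (4, 1)])
Fold: move[1]->R => RRRRR (positions: [(0, 0), (1, 0), (2, 0), (3, 0), (4, 0), (5, 0)])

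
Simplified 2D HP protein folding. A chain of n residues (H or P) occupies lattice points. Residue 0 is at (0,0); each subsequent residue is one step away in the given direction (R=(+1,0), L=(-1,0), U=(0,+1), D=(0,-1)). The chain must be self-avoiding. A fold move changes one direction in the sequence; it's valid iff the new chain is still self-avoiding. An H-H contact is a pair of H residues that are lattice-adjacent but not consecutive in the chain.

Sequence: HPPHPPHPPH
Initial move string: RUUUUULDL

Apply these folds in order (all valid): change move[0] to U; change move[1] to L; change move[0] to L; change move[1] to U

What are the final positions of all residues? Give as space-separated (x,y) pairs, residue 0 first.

Answer: (0,0) (-1,0) (-1,1) (-1,2) (-1,3) (-1,4) (-1,5) (-2,5) (-2,4) (-3,4)

Derivation:
Initial moves: RUUUUULDL
Fold: move[0]->U => UUUUUULDL (positions: [(0, 0), (0, 1), (0, 2), (0, 3), (0, 4), (0, 5), (0, 6), (-1, 6), (-1, 5), (-2, 5)])
Fold: move[1]->L => ULUUUULDL (positions: [(0, 0), (0, 1), (-1, 1), (-1, 2), (-1, 3), (-1, 4), (-1, 5), (-2, 5), (-2, 4), (-3, 4)])
Fold: move[0]->L => LLUUUULDL (positions: [(0, 0), (-1, 0), (-2, 0), (-2, 1), (-2, 2), (-2, 3), (-2, 4), (-3, 4), (-3, 3), (-4, 3)])
Fold: move[1]->U => LUUUUULDL (positions: [(0, 0), (-1, 0), (-1, 1), (-1, 2), (-1, 3), (-1, 4), (-1, 5), (-2, 5), (-2, 4), (-3, 4)])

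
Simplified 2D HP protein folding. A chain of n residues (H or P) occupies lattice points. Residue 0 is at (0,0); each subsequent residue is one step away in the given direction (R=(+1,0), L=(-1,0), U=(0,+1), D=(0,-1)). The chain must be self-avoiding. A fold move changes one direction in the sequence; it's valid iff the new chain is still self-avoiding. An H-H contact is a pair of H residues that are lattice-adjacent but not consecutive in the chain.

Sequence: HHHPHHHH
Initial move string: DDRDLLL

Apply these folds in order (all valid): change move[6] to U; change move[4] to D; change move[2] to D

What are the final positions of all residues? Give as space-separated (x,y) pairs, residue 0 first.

Initial moves: DDRDLLL
Fold: move[6]->U => DDRDLLU (positions: [(0, 0), (0, -1), (0, -2), (1, -2), (1, -3), (0, -3), (-1, -3), (-1, -2)])
Fold: move[4]->D => DDRDDLU (positions: [(0, 0), (0, -1), (0, -2), (1, -2), (1, -3), (1, -4), (0, -4), (0, -3)])
Fold: move[2]->D => DDDDDLU (positions: [(0, 0), (0, -1), (0, -2), (0, -3), (0, -4), (0, -5), (-1, -5), (-1, -4)])

Answer: (0,0) (0,-1) (0,-2) (0,-3) (0,-4) (0,-5) (-1,-5) (-1,-4)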